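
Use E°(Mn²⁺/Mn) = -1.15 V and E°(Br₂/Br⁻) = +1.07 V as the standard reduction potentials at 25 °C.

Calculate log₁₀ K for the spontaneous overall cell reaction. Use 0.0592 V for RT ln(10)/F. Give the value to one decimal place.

75.0

Cathode: Br₂/Br⁻; anode: Mn²⁺/Mn. E°cell = +2.22 V, n = 2.
log K = nE°cell / 0.0592 = (2)(+2.22) / 0.0592 = 75.0.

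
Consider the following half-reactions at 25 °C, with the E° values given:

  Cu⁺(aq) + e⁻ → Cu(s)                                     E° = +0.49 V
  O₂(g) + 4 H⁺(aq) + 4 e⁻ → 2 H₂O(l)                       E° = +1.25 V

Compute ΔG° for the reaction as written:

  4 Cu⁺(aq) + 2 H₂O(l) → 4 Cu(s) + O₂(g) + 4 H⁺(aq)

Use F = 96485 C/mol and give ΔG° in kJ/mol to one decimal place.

+293.3 kJ/mol

As written, Cu⁺/Cu is reduced (cathode) and O₂/H₂O is oxidised (anode), so E°cell = (+0.49) − (+1.25) = -0.76 V.
Balancing electrons gives n = 4.
ΔG° = −nFE° = −(4)(96485)(-0.76) = 293,314 J = +293.3 kJ/mol.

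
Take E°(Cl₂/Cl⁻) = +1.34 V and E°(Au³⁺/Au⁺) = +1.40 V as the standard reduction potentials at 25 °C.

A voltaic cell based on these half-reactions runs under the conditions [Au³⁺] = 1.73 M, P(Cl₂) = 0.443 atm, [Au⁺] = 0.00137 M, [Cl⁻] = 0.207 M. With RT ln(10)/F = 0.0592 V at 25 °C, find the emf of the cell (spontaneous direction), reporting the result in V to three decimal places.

+0.122 V

Au³⁺/Au⁺ is the cathode (higher E°), Cl₂/Cl⁻ the anode: E°cell = +1.40 − (+1.34) = +0.06 V, n = 2.
Overall: Au³⁺(aq) + 2 Cl⁻(aq) → Au⁺(aq) + Cl₂(g)
Q = [Au⁺]·P(Cl₂) / ([Au³⁺]·[Cl⁻]^2); log Q = -2.087.
E = E° − (0.0592/n) log Q = +0.06 − (0.0592/2)(-2.087) = +0.122 V.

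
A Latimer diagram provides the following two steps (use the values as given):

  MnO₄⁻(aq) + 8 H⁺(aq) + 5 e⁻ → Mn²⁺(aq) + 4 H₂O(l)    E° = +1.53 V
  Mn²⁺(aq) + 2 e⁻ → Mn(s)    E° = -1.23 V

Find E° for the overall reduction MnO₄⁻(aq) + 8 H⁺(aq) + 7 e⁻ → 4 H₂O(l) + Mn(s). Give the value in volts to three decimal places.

+0.741 V

Standard free energies of sequential steps add: ΔG°₃ = ΔG°₁ + ΔG°₂, so n₃E°₃ = n₁E°₁ + n₂E°₂.
E°₃ = (5×+1.53 + 2×-1.23) / 7 = (+5.190) / 7 = +0.741 V.
E° values themselves are not directly additive — weighting by electron count is essential.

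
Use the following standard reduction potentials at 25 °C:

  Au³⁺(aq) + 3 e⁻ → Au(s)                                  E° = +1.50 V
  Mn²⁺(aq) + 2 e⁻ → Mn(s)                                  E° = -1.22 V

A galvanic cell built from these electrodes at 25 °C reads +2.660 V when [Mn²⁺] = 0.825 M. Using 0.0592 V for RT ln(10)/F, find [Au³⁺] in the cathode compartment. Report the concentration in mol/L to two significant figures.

Au³⁺/Au is the cathode, Mn²⁺/Mn the anode: E°cell = +2.72 V, n = 6.
Overall reaction: 2 Au³⁺(aq) + 3 Mn(s) → 2 Au(s) + 3 Mn²⁺(aq); Q = [Mn²⁺]^3/[Au³⁺]^2.
From E = E° − (0.0592/n) log Q: log Q = (E° − E)·n/0.0592 = (+2.72 − (+2.660))·6/0.0592 = 6.0811.
So 2·log[Au³⁺] = 3·log(0.825) − log Q = -0.2506 − (6.0811) = -6.3317; log[Au³⁺] = -6.3317 / 2 = -3.1658; [Au³⁺] = 10^(-3.1658) ≈ 0.00068 M.

0.00068 M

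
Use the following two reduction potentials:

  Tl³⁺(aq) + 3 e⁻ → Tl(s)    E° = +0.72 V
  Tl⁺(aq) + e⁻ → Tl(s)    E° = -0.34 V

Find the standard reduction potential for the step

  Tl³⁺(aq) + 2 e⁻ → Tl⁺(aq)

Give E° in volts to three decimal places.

+1.250 V

Sequential free energies add, so n₃E°₃ = n₁E°₁ + n₂E°₂.
With n₃ = 3, and the known step contributing 1×(-0.34) V, the unknown satisfies 2·E° = 3×(+0.72) − 1×(-0.34) = +2.500.
E° = +2.500 / 2 = +1.250 V.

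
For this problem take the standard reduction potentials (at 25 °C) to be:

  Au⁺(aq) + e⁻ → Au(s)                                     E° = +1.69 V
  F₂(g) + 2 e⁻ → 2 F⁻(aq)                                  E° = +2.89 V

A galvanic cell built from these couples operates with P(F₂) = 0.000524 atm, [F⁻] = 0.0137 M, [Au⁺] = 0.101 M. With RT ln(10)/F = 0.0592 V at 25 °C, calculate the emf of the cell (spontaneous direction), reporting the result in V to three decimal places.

F₂/F⁻ is the cathode (higher E°), Au⁺/Au the anode: E°cell = +2.89 − (+1.69) = +1.20 V, n = 2.
Overall: F₂(g) + 2 Au(s) → 2 F⁻(aq) + 2 Au⁺(aq)
Q = [F⁻]^2·[Au⁺]^2 / (P(F₂)); log Q = -2.437.
E = E° − (0.0592/n) log Q = +1.20 − (0.0592/2)(-2.437) = +1.272 V.

+1.272 V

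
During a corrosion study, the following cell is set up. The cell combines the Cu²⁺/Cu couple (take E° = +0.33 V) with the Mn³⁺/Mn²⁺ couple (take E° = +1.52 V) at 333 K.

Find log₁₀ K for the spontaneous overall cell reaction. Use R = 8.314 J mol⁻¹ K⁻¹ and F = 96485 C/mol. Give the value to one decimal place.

36.0

Cathode: Mn³⁺/Mn²⁺; anode: Cu²⁺/Cu. E°cell = (+1.52) − (+0.33) = +1.19 V, with n = 2.
ΔG° = −nFE° = −RT ln K, so ln K = nFE°/(RT) = (2)(96485)(+1.19) / ((8.314)(333)) = 82.944.
log₁₀ K = 82.944 / ln 10 = 36.0.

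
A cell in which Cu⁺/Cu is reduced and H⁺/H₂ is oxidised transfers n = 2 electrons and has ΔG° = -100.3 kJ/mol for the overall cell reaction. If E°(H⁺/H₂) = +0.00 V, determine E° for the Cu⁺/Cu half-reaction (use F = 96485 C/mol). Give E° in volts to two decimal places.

+0.52 V

E°cell = −ΔG°/(nF) = −(-100.3×10³)/((2)(96485)) = +0.520 V.
Since Cu⁺/Cu is the cathode and H⁺/H₂ the anode, E°cell = E°(Cu⁺/Cu) − E°(H⁺/H₂).
So E°(Cu⁺/Cu) = E°cell + E°(H⁺/H₂) = +0.520 + (+0.00) = +0.52 V.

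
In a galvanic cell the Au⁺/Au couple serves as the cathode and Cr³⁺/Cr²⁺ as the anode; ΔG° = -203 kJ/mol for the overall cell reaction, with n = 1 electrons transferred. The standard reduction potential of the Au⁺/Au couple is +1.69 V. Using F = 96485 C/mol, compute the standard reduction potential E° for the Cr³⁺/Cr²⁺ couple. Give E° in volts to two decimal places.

E°cell = −ΔG°/(nF) = −(-203×10³)/((1)(96485)) = +2.104 V.
Since Au⁺/Au is the cathode and Cr³⁺/Cr²⁺ the anode, E°cell = E°(Au⁺/Au) − E°(Cr³⁺/Cr²⁺).
So E°(Cr³⁺/Cr²⁺) = E°(Au⁺/Au) − E°cell = (+1.69) − (+2.104) = -0.41 V.

-0.41 V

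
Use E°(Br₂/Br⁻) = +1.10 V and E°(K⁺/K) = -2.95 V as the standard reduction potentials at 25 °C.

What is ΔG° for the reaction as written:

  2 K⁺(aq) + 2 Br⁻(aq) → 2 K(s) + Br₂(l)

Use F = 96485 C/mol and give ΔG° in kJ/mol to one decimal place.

+781.5 kJ/mol

As written, K⁺/K is reduced (cathode) and Br₂/Br⁻ is oxidised (anode), so E°cell = (-2.95) − (+1.10) = -4.05 V.
Balancing electrons gives n = 2.
ΔG° = −nFE° = −(2)(96485)(-4.05) = 781,528 J = +781.5 kJ/mol.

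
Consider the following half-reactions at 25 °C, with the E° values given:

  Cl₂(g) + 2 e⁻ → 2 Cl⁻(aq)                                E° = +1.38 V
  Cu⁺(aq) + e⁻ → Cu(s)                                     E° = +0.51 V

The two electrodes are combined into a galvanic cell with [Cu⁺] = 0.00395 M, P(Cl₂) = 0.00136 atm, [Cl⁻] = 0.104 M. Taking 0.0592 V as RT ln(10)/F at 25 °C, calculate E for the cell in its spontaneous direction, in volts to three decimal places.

Cl₂/Cl⁻ is the cathode (higher E°), Cu⁺/Cu the anode: E°cell = +1.38 − (+0.51) = +0.87 V, n = 2.
Overall: Cl₂(g) + 2 Cu(s) → 2 Cl⁻(aq) + 2 Cu⁺(aq)
Q = [Cl⁻]^2·[Cu⁺]^2 / (P(Cl₂)); log Q = -3.906.
E = E° − (0.0592/n) log Q = +0.87 − (0.0592/2)(-3.906) = +0.986 V.

+0.986 V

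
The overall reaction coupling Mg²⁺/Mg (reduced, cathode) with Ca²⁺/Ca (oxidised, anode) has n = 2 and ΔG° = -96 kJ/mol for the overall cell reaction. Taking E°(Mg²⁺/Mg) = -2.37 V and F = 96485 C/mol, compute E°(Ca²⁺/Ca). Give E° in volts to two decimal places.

-2.87 V

E°cell = −ΔG°/(nF) = −(-96×10³)/((2)(96485)) = +0.497 V.
Since Mg²⁺/Mg is the cathode and Ca²⁺/Ca the anode, E°cell = E°(Mg²⁺/Mg) − E°(Ca²⁺/Ca).
So E°(Ca²⁺/Ca) = E°(Mg²⁺/Mg) − E°cell = (-2.37) − (+0.497) = -2.87 V.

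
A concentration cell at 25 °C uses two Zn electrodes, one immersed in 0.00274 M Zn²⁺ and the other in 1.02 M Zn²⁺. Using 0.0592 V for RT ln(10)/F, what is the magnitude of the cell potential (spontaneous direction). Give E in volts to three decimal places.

For a concentration cell E°cell = 0. The 1.02 M side is the cathode (reduction is favoured where [Zn²⁺] is higher).
With n = 2, E = −(0.0592/2) log([Zn²⁺]ₐₙ/[Zn²⁺]꜀ₐₜ) = −(0.0592/2) log(0.00274/1.02) = −(0.0592/2)(-2.571) = +0.076 V.

+0.076 V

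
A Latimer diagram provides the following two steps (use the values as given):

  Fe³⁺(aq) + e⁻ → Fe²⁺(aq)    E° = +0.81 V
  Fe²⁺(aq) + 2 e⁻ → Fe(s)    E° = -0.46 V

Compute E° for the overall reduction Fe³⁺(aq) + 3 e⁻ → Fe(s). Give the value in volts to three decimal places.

Adding the free-energy changes (−nFE°) of the two steps gives −n₃FE°₃ = −n₁FE°₁ − n₂FE°₂.
E°₃ = (1×+0.81 + 2×-0.46) / 3 = (-0.110) / 3 = -0.037 V.

-0.037 V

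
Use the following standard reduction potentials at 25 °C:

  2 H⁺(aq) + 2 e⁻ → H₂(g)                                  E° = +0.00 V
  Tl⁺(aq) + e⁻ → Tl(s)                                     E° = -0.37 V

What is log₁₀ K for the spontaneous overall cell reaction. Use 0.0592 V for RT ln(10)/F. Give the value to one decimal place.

12.5

Cathode: H⁺/H₂; anode: Tl⁺/Tl. E°cell = +0.37 V, n = 2.
log K = nE°cell / 0.0592 = (2)(+0.37) / 0.0592 = 12.5.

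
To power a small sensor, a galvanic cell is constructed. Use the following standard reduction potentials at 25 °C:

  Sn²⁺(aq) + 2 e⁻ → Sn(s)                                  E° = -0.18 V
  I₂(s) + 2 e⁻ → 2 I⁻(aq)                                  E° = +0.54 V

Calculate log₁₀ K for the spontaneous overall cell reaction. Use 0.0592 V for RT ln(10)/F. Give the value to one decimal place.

24.3

Cathode: I₂/I⁻; anode: Sn²⁺/Sn. E°cell = +0.72 V, n = 2.
log K = nE°cell / 0.0592 = (2)(+0.72) / 0.0592 = 24.3.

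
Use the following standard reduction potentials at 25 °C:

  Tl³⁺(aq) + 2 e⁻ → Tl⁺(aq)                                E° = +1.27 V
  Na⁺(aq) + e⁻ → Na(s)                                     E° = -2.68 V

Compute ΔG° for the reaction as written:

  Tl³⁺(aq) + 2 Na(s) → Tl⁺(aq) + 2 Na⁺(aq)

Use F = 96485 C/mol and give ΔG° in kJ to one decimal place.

-762.2 kJ

As written, Tl³⁺/Tl⁺ is reduced (cathode) and Na⁺/Na is oxidised (anode), so E°cell = (+1.27) − (-2.68) = +3.95 V.
Balancing electrons gives n = 2.
ΔG° = −nFE° = −(2)(96485)(+3.95) = -762,232 J = -762.2 kJ.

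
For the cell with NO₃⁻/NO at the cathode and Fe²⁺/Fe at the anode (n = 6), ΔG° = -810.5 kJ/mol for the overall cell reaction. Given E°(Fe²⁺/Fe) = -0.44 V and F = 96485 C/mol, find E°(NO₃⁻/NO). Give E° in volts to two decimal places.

+0.96 V

E°cell = −ΔG°/(nF) = −(-810.5×10³)/((6)(96485)) = +1.400 V.
Since NO₃⁻/NO is the cathode and Fe²⁺/Fe the anode, E°cell = E°(NO₃⁻/NO) − E°(Fe²⁺/Fe).
So E°(NO₃⁻/NO) = E°cell + E°(Fe²⁺/Fe) = +1.400 + (-0.44) = +0.96 V.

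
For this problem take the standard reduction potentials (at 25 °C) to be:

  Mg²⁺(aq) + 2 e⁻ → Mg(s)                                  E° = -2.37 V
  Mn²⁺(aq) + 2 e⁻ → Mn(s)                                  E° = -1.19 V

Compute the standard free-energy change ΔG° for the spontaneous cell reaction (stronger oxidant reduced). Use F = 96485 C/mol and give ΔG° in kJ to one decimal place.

Mn²⁺/Mn (E° = -1.19 V) is the cathode; Mg²⁺/Mg (E° = -2.37 V) is the anode, so E°cell = +1.18 V.
Balancing electrons gives n = 2 (lcm of 2 and 2).
ΔG° = −nFE° = −(2)(96485)(+1.18) = -227,705 J = -227.7 kJ.

-227.7 kJ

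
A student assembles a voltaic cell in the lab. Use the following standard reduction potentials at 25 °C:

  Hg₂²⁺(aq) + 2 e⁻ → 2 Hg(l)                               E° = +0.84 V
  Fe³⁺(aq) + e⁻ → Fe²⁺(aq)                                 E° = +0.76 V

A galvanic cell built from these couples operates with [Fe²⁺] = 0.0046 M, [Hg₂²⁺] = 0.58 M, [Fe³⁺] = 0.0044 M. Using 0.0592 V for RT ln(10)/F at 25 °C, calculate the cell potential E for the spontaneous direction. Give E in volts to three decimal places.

Hg₂²⁺/Hg is the cathode (higher E°), Fe³⁺/Fe²⁺ the anode: E°cell = +0.84 − (+0.76) = +0.08 V, n = 2.
Overall: Hg₂²⁺(aq) + 2 Fe²⁺(aq) → 2 Hg(l) + 2 Fe³⁺(aq)
Q = [Fe³⁺]^2 / ([Hg₂²⁺]·[Fe²⁺]^2); log Q = 0.198.
E = E° − (0.0592/n) log Q = +0.08 − (0.0592/2)(0.198) = +0.074 V.

+0.074 V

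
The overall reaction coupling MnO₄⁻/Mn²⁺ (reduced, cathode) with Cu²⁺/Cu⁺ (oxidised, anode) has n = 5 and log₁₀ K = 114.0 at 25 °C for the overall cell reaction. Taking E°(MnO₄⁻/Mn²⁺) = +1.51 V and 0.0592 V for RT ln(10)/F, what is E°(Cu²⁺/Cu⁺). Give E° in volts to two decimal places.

E°cell = (0.0592/n)·log K = (0.0592/5)(114.0) = +1.350 V.
Since MnO₄⁻/Mn²⁺ is the cathode and Cu²⁺/Cu⁺ the anode, E°cell = E°(MnO₄⁻/Mn²⁺) − E°(Cu²⁺/Cu⁺).
So E°(Cu²⁺/Cu⁺) = E°(MnO₄⁻/Mn²⁺) − E°cell = (+1.51) − (+1.350) = +0.16 V.

+0.16 V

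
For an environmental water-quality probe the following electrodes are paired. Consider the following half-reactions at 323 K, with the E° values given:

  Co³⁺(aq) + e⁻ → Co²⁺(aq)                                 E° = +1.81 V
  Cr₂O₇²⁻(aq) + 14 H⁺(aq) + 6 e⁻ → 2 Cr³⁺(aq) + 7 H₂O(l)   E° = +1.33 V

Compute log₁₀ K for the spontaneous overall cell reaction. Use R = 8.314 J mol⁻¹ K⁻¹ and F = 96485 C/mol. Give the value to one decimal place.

Cathode: Co³⁺/Co²⁺; anode: Cr₂O₇²⁻/Cr³⁺. E°cell = (+1.81) − (+1.33) = +0.48 V, with n = 6.
ΔG° = −nFE° = −RT ln K, so ln K = nFE°/(RT) = (6)(96485)(+0.48) / ((8.314)(323)) = 103.476.
log₁₀ K = 103.476 / ln 10 = 44.9.

44.9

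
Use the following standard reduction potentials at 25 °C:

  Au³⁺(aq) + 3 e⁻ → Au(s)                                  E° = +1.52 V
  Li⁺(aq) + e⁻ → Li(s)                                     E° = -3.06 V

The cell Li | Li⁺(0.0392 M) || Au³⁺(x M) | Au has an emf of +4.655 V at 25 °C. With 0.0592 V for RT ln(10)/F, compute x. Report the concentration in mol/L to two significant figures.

Au³⁺/Au is the cathode, Li⁺/Li the anode: E°cell = +4.58 V, n = 3.
Overall reaction: Au³⁺(aq) + 3 Li(s) → Au(s) + 3 Li⁺(aq); Q = [Li⁺]^3/[Au³⁺]^1.
From E = E° − (0.0592/n) log Q: log Q = (E° − E)·n/0.0592 = (+4.58 − (+4.655))·3/0.0592 = -3.8007.
So 1·log[Au³⁺] = 3·log(0.0392) − log Q = -4.2201 − (-3.8007) = -0.4194; [Au³⁺] = 10^(-0.4194) ≈ 0.38 M.

0.38 M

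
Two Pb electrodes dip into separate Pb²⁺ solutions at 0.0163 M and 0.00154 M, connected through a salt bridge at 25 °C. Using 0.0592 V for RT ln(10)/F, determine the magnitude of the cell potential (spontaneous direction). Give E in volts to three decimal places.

+0.030 V

For a concentration cell E°cell = 0. The 0.0163 M side is the cathode (reduction is favoured where [Pb²⁺] is higher).
With n = 2, E = −(0.0592/2) log([Pb²⁺]ₐₙ/[Pb²⁺]꜀ₐₜ) = −(0.0592/2) log(0.00154/0.0163) = −(0.0592/2)(-1.025) = +0.030 V.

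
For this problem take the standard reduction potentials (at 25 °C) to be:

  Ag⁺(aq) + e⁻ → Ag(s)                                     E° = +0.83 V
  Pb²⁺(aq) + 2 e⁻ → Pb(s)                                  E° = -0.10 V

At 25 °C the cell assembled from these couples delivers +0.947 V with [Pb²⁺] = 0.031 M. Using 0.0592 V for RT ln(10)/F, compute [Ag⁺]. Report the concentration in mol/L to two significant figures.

0.34 M

Ag⁺/Ag is the cathode, Pb²⁺/Pb the anode: E°cell = +0.93 V, n = 2.
Overall reaction: 2 Ag⁺(aq) + Pb(s) → 2 Ag(s) + Pb²⁺(aq); Q = [Pb²⁺]^1/[Ag⁺]^2.
From E = E° − (0.0592/n) log Q: log Q = (E° − E)·n/0.0592 = (+0.93 − (+0.947))·2/0.0592 = -0.5743.
So 2·log[Ag⁺] = 1·log(0.031) − log Q = -1.5086 − (-0.5743) = -0.9343; log[Ag⁺] = -0.9343 / 2 = -0.4672; [Ag⁺] = 10^(-0.4672) ≈ 0.34 M.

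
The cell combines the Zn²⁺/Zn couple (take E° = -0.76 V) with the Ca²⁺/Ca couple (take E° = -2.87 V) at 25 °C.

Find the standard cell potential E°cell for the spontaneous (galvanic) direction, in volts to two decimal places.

The Zn²⁺/Zn couple has the higher reduction potential, so it is the cathode; Ca²⁺/Ca is oxidised at the anode.
E°cell = E°(cathode) − E°(anode) = (-0.76) − (-2.87) = +2.11 V.
Since E°cell > 0, the reaction is spontaneous under standard conditions.

+2.11 V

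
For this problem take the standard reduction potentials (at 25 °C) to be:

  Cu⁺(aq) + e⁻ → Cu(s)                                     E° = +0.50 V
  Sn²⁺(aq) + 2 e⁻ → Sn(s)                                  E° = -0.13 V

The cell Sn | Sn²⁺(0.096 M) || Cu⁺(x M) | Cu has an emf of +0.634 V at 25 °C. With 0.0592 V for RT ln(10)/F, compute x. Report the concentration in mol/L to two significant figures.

Cu⁺/Cu is the cathode, Sn²⁺/Sn the anode: E°cell = +0.63 V, n = 2.
Overall reaction: 2 Cu⁺(aq) + Sn(s) → 2 Cu(s) + Sn²⁺(aq); Q = [Sn²⁺]^1/[Cu⁺]^2.
From E = E° − (0.0592/n) log Q: log Q = (E° − E)·n/0.0592 = (+0.63 − (+0.634))·2/0.0592 = -0.1351.
So 2·log[Cu⁺] = 1·log(0.096) − log Q = -1.0177 − (-0.1351) = -0.8826; log[Cu⁺] = -0.8826 / 2 = -0.4413; [Cu⁺] = 10^(-0.4413) ≈ 0.36 M.

0.36 M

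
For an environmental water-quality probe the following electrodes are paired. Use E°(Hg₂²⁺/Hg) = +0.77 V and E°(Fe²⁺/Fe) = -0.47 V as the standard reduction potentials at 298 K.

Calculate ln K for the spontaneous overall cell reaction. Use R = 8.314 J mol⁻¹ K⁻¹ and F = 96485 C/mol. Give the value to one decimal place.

Cathode: Hg₂²⁺/Hg; anode: Fe²⁺/Fe. E°cell = (+0.77) − (-0.47) = +1.24 V, with n = 2.
ΔG° = −nFE° = −RT ln K, so ln K = nFE°/(RT) = (2)(96485)(+1.24) / ((8.314)(298)) = 96.580.

96.6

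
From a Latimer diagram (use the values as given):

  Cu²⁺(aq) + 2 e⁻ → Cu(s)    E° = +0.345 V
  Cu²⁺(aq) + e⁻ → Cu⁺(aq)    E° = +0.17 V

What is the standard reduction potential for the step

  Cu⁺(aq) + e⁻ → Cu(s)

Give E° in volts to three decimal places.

+0.520 V

Sequential free energies add, so n₃E°₃ = n₁E°₁ + n₂E°₂.
With n₃ = 2, and the known step contributing 1×(+0.17) V, the unknown satisfies 1·E° = 2×(+0.345) − 1×(+0.17) = +0.520.
E° = +0.520 / 1 = +0.520 V.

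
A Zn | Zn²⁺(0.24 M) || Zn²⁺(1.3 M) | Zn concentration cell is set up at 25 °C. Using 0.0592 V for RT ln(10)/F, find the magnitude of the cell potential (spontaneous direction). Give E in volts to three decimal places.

+0.022 V

For a concentration cell E°cell = 0. The 1.3 M side is the cathode (reduction is favoured where [Zn²⁺] is higher).
With n = 2, E = −(0.0592/2) log([Zn²⁺]ₐₙ/[Zn²⁺]꜀ₐₜ) = −(0.0592/2) log(0.24/1.3) = −(0.0592/2)(-0.734) = +0.022 V.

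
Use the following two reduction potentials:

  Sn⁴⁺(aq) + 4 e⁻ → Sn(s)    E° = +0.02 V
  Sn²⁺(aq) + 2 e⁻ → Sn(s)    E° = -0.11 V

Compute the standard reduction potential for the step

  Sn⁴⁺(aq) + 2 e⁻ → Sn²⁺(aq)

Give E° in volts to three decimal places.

+0.150 V

Sequential free energies add, so n₃E°₃ = n₁E°₁ + n₂E°₂.
With n₃ = 4, and the known step contributing 2×(-0.11) V, the unknown satisfies 2·E° = 4×(+0.02) − 2×(-0.11) = +0.300.
E° = +0.300 / 2 = +0.150 V.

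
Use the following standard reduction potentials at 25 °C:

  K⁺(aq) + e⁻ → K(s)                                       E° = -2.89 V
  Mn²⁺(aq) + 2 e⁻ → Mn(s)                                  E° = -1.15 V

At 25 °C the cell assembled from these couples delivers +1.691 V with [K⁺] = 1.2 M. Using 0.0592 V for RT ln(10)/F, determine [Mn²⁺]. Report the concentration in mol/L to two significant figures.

0.032 M

Mn²⁺/Mn is the cathode, K⁺/K the anode: E°cell = +1.74 V, n = 2.
Overall reaction: Mn²⁺(aq) + 2 K(s) → Mn(s) + 2 K⁺(aq); Q = [K⁺]^2/[Mn²⁺]^1.
From E = E° − (0.0592/n) log Q: log Q = (E° − E)·n/0.0592 = (+1.74 − (+1.691))·2/0.0592 = 1.6554.
So 1·log[Mn²⁺] = 2·log(1.2) − log Q = 0.1584 − (1.6554) = -1.4970; [Mn²⁺] = 10^(-1.4970) ≈ 0.032 M.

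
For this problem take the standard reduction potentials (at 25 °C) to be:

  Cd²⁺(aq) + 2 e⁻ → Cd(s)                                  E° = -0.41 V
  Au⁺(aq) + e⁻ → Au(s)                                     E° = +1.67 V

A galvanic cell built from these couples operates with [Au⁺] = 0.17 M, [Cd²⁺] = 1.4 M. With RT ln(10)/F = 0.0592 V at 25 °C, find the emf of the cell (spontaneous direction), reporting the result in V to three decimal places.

+2.030 V

Au⁺/Au is the cathode (higher E°), Cd²⁺/Cd the anode: E°cell = +1.67 − (-0.41) = +2.08 V, n = 2.
Overall: 2 Au⁺(aq) + Cd(s) → 2 Au(s) + Cd²⁺(aq)
Q = [Cd²⁺] / ([Au⁺]^2); log Q = 1.685.
E = E° − (0.0592/n) log Q = +2.08 − (0.0592/2)(1.685) = +2.030 V.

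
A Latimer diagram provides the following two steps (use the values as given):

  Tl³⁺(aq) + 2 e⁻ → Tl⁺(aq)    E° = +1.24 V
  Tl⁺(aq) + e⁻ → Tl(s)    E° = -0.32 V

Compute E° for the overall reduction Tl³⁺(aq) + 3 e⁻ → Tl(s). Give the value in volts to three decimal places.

+0.720 V

Adding the free-energy changes (−nFE°) of the two steps gives −n₃FE°₃ = −n₁FE°₁ − n₂FE°₂.
E°₃ = (2×+1.24 + 1×-0.32) / 3 = (+2.160) / 3 = +0.720 V.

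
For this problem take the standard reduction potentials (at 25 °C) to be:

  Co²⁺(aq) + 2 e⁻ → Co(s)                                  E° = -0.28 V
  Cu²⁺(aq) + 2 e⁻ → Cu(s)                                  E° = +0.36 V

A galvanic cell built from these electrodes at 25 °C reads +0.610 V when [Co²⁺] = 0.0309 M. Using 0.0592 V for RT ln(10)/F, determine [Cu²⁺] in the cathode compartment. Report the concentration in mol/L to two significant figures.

0.0030 M

Cu²⁺/Cu is the cathode, Co²⁺/Co the anode: E°cell = +0.64 V, n = 2.
Overall reaction: Cu²⁺(aq) + Co(s) → Cu(s) + Co²⁺(aq); Q = [Co²⁺]^1/[Cu²⁺]^1.
From E = E° − (0.0592/n) log Q: log Q = (E° − E)·n/0.0592 = (+0.64 − (+0.610))·2/0.0592 = 1.0135.
So 1·log[Cu²⁺] = 1·log(0.0309) − log Q = -1.5100 − (1.0135) = -2.5235; [Cu²⁺] = 10^(-2.5235) ≈ 0.0030 M.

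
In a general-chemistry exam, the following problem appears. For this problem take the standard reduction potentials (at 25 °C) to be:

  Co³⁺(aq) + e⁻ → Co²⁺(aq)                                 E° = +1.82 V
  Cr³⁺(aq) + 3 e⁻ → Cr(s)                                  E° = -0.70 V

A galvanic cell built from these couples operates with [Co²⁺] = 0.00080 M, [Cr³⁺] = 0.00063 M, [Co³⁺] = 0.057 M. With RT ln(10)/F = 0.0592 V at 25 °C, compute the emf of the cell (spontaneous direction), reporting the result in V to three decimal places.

+2.693 V

Co³⁺/Co²⁺ is the cathode (higher E°), Cr³⁺/Cr the anode: E°cell = +1.82 − (-0.70) = +2.52 V, n = 3.
Overall: 3 Co³⁺(aq) + Cr(s) → 3 Co²⁺(aq) + Cr³⁺(aq)
Q = [Co²⁺]^3·[Cr³⁺] / ([Co³⁺]^3); log Q = -8.759.
E = E° − (0.0592/n) log Q = +2.52 − (0.0592/3)(-8.759) = +2.693 V.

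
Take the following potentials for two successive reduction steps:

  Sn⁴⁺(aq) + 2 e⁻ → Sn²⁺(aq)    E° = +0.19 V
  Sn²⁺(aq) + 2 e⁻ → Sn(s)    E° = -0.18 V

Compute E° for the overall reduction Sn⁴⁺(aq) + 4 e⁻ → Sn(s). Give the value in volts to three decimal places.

Standard free energies of sequential steps add: ΔG°₃ = ΔG°₁ + ΔG°₂, so n₃E°₃ = n₁E°₁ + n₂E°₂.
E°₃ = (2×+0.19 + 2×-0.18) / 4 = (+0.020) / 4 = +0.005 V.

+0.005 V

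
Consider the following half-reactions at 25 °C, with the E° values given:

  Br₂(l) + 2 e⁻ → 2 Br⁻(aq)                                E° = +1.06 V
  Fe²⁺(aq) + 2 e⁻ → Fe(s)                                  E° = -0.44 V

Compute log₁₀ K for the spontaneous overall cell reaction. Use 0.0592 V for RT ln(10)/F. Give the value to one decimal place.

50.7

Cathode: Br₂/Br⁻; anode: Fe²⁺/Fe. E°cell = +1.50 V, n = 2.
log K = nE°cell / 0.0592 = (2)(+1.50) / 0.0592 = 50.7.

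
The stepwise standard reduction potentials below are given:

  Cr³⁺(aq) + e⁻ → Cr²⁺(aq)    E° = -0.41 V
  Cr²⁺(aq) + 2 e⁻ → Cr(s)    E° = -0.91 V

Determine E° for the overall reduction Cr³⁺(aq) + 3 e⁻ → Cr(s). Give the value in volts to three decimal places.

-0.743 V

Since ΔG° = −nFE° is additive over sequential reductions, n₃E°₃ = n₁E°₁ + n₂E°₂.
E°₃ = (1×-0.41 + 2×-0.91) / 3 = (-2.230) / 3 = -0.743 V.
E° values themselves are not directly additive — weighting by electron count is essential.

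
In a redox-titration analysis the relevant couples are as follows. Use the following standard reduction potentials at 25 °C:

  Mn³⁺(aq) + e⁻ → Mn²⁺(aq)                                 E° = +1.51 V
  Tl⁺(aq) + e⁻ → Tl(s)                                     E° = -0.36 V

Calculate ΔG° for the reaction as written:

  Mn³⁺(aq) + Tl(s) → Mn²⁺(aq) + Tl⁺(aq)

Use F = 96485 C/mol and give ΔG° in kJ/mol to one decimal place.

As written, Mn³⁺/Mn²⁺ is reduced (cathode) and Tl⁺/Tl is oxidised (anode), so E°cell = (+1.51) − (-0.36) = +1.87 V.
Balancing electrons gives n = 1.
ΔG° = −nFE° = −(1)(96485)(+1.87) = -180,427 J = -180.4 kJ/mol.

-180.4 kJ/mol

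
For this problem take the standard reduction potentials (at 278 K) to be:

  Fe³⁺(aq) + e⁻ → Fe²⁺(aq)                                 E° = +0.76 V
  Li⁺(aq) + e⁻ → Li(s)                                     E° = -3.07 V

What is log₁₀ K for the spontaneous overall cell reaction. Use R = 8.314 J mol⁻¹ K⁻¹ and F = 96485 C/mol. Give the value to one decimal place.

Cathode: Fe³⁺/Fe²⁺; anode: Li⁺/Li. E°cell = (+0.76) − (-3.07) = +3.83 V, with n = 1.
ΔG° = −nFE° = −RT ln K, so ln K = nFE°/(RT) = (1)(96485)(+3.83) / ((8.314)(278)) = 159.884.
log₁₀ K = 159.884 / ln 10 = 69.4.

69.4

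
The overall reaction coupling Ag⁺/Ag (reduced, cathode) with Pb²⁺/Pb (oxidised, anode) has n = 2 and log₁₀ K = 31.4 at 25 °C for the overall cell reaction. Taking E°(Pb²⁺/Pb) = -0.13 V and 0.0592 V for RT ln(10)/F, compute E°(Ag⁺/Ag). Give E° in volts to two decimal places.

E°cell = (0.0592/n)·log K = (0.0592/2)(31.4) = +0.929 V.
Since Ag⁺/Ag is the cathode and Pb²⁺/Pb the anode, E°cell = E°(Ag⁺/Ag) − E°(Pb²⁺/Pb).
So E°(Ag⁺/Ag) = E°cell + E°(Pb²⁺/Pb) = +0.929 + (-0.13) = +0.80 V.

+0.80 V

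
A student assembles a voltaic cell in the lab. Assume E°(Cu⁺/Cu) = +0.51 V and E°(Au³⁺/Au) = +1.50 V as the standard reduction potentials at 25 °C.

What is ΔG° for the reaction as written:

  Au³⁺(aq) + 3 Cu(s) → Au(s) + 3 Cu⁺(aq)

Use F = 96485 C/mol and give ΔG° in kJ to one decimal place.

As written, Au³⁺/Au is reduced (cathode) and Cu⁺/Cu is oxidised (anode), so E°cell = (+1.50) − (+0.51) = +0.99 V.
Balancing electrons gives n = 3.
ΔG° = −nFE° = −(3)(96485)(+0.99) = -286,560 J = -286.6 kJ.

-286.6 kJ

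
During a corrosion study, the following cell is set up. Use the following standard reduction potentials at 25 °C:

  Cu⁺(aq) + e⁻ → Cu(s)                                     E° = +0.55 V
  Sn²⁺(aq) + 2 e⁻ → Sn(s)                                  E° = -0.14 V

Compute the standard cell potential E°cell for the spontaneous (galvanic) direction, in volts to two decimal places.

The Cu⁺/Cu couple has the higher reduction potential, so it is the cathode; Sn²⁺/Sn is oxidised at the anode.
E°cell = E°(cathode) − E°(anode) = (+0.55) − (-0.14) = +0.69 V.
Since E°cell > 0, the reaction is spontaneous under standard conditions.

+0.69 V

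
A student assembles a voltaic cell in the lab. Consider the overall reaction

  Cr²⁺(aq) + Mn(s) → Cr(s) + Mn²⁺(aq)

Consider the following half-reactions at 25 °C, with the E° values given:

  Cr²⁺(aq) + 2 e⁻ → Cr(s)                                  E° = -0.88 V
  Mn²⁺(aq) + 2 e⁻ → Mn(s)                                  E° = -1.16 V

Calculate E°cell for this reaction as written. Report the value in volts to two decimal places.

+0.28 V

The Cr²⁺/Cr couple has the higher reduction potential, so it is the cathode; Mn²⁺/Mn is oxidised at the anode.
E°cell = E°(cathode) − E°(anode) = (-0.88) − (-1.16) = +0.28 V.
Since E°cell > 0, the reaction is spontaneous under standard conditions.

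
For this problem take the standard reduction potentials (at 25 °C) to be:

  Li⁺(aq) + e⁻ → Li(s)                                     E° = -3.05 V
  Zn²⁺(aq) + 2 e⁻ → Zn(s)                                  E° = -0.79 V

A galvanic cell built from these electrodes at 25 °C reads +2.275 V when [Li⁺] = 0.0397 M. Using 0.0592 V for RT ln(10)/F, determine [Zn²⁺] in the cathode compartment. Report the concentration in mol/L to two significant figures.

0.0051 M

Zn²⁺/Zn is the cathode, Li⁺/Li the anode: E°cell = +2.26 V, n = 2.
Overall reaction: Zn²⁺(aq) + 2 Li(s) → Zn(s) + 2 Li⁺(aq); Q = [Li⁺]^2/[Zn²⁺]^1.
From E = E° − (0.0592/n) log Q: log Q = (E° − E)·n/0.0592 = (+2.26 − (+2.275))·2/0.0592 = -0.5068.
So 1·log[Zn²⁺] = 2·log(0.0397) − log Q = -2.8024 − (-0.5068) = -2.2956; [Zn²⁺] = 10^(-2.2956) ≈ 0.0051 M.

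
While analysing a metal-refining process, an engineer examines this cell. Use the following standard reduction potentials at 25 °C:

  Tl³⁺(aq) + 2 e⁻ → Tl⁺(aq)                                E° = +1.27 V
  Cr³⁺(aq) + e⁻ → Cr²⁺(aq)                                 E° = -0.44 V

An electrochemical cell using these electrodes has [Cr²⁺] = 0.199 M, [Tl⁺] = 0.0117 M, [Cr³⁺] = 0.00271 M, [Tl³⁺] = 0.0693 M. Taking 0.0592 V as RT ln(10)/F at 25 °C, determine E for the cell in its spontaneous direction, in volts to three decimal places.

Tl³⁺/Tl⁺ is the cathode (higher E°), Cr³⁺/Cr²⁺ the anode: E°cell = +1.27 − (-0.44) = +1.71 V, n = 2.
Overall: Tl³⁺(aq) + 2 Cr²⁺(aq) → Tl⁺(aq) + 2 Cr³⁺(aq)
Q = [Tl⁺]·[Cr³⁺]^2 / ([Tl³⁺]·[Cr²⁺]^2); log Q = -4.504.
E = E° − (0.0592/n) log Q = +1.71 − (0.0592/2)(-4.504) = +1.843 V.

+1.843 V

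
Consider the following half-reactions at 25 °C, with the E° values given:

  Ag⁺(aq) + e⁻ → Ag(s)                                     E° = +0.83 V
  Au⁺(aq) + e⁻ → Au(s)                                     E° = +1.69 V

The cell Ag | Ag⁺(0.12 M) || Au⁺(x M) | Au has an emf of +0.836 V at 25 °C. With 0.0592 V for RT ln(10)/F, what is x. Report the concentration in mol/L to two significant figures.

Au⁺/Au is the cathode, Ag⁺/Ag the anode: E°cell = +0.86 V, n = 1.
Overall reaction: Au⁺(aq) + Ag(s) → Au(s) + Ag⁺(aq); Q = [Ag⁺]^1/[Au⁺]^1.
From E = E° − (0.0592/n) log Q: log Q = (E° − E)·n/0.0592 = (+0.86 − (+0.836))·1/0.0592 = 0.4054.
So 1·log[Au⁺] = 1·log(0.12) − log Q = -0.9208 − (0.4054) = -1.3262; [Au⁺] = 10^(-1.3262) ≈ 0.047 M.

0.047 M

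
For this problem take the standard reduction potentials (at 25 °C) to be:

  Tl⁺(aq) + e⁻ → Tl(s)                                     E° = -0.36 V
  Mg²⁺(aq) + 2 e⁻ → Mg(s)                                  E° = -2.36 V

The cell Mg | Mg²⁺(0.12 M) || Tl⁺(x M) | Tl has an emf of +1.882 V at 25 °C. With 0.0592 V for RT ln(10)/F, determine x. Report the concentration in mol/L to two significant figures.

0.0035 M

Tl⁺/Tl is the cathode, Mg²⁺/Mg the anode: E°cell = +2.00 V, n = 2.
Overall reaction: 2 Tl⁺(aq) + Mg(s) → 2 Tl(s) + Mg²⁺(aq); Q = [Mg²⁺]^1/[Tl⁺]^2.
From E = E° − (0.0592/n) log Q: log Q = (E° − E)·n/0.0592 = (+2.00 − (+1.882))·2/0.0592 = 3.9865.
So 2·log[Tl⁺] = 1·log(0.12) − log Q = -0.9208 − (3.9865) = -4.9073; log[Tl⁺] = -4.9073 / 2 = -2.4537; [Tl⁺] = 10^(-2.4537) ≈ 0.0035 M.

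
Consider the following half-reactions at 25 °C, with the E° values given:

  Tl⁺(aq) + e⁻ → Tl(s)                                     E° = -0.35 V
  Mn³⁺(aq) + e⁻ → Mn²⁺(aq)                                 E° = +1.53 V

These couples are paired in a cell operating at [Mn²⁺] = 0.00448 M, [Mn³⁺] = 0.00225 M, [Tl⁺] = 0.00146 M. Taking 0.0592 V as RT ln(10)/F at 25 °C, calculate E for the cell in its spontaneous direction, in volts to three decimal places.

+2.030 V

Mn³⁺/Mn²⁺ is the cathode (higher E°), Tl⁺/Tl the anode: E°cell = +1.53 − (-0.35) = +1.88 V, n = 1.
Overall: Mn³⁺(aq) + Tl(s) → Mn²⁺(aq) + Tl⁺(aq)
Q = [Mn²⁺]·[Tl⁺] / ([Mn³⁺]); log Q = -2.537.
E = E° − (0.0592/n) log Q = +1.88 − (0.0592/1)(-2.537) = +2.030 V.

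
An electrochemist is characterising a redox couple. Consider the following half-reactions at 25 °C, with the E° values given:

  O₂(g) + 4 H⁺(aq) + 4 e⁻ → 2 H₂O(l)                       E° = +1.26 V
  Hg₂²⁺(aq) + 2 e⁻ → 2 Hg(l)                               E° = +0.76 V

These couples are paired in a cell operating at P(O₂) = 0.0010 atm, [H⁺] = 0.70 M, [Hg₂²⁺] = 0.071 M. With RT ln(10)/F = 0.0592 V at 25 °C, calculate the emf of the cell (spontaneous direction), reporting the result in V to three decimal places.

+0.480 V

O₂/H₂O is the cathode (higher E°), Hg₂²⁺/Hg the anode: E°cell = +1.26 − (+0.76) = +0.50 V, n = 4.
Overall: O₂(g) + 4 H⁺(aq) + 4 Hg(l) → 2 H₂O(l) + 2 Hg₂²⁺(aq)
Q = [Hg₂²⁺]^2 / (P(O₂)·[H⁺]^4); log Q = 1.322.
E = E° − (0.0592/n) log Q = +0.50 − (0.0592/4)(1.322) = +0.480 V.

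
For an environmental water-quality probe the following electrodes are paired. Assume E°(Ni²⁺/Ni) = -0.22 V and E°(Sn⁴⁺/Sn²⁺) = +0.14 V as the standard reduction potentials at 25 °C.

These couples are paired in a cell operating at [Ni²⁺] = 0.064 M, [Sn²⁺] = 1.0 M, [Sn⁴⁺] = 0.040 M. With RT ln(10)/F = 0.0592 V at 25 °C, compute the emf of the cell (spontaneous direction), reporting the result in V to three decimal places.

+0.354 V

Sn⁴⁺/Sn²⁺ is the cathode (higher E°), Ni²⁺/Ni the anode: E°cell = +0.14 − (-0.22) = +0.36 V, n = 2.
Overall: Sn⁴⁺(aq) + Ni(s) → Sn²⁺(aq) + Ni²⁺(aq)
Q = [Sn²⁺]·[Ni²⁺] / ([Sn⁴⁺]); log Q = 0.204.
E = E° − (0.0592/n) log Q = +0.36 − (0.0592/2)(0.204) = +0.354 V.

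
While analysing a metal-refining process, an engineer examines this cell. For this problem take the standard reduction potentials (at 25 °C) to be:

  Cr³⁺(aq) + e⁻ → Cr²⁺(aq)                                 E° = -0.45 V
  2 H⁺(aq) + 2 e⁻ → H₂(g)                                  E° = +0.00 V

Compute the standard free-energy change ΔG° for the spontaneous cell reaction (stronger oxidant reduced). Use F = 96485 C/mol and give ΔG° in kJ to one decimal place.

H⁺/H₂ (E° = +0.00 V) is the cathode; Cr³⁺/Cr²⁺ (E° = -0.45 V) is the anode, so E°cell = +0.45 V.
Balancing electrons gives n = 2 (lcm of 2 and 1).
ΔG° = −nFE° = −(2)(96485)(+0.45) = -86,836 J = -86.8 kJ.

-86.8 kJ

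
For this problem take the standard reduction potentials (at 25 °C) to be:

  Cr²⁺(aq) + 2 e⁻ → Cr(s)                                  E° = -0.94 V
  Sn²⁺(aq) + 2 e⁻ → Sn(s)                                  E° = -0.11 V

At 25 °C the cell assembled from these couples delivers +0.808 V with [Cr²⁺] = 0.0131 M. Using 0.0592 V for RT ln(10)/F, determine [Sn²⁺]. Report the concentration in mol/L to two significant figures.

0.0024 M

Sn²⁺/Sn is the cathode, Cr²⁺/Cr the anode: E°cell = +0.83 V, n = 2.
Overall reaction: Sn²⁺(aq) + Cr(s) → Sn(s) + Cr²⁺(aq); Q = [Cr²⁺]^1/[Sn²⁺]^1.
From E = E° − (0.0592/n) log Q: log Q = (E° − E)·n/0.0592 = (+0.83 − (+0.808))·2/0.0592 = 0.7432.
So 1·log[Sn²⁺] = 1·log(0.0131) − log Q = -1.8827 − (0.7432) = -2.6259; [Sn²⁺] = 10^(-2.6259) ≈ 0.0024 M.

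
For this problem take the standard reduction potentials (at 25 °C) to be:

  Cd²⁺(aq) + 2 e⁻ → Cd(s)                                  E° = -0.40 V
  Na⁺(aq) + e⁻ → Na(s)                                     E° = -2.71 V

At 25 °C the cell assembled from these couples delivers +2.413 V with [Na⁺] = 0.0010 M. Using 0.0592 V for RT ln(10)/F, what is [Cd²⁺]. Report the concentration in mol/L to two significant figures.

0.0030 M

Cd²⁺/Cd is the cathode, Na⁺/Na the anode: E°cell = +2.31 V, n = 2.
Overall reaction: Cd²⁺(aq) + 2 Na(s) → Cd(s) + 2 Na⁺(aq); Q = [Na⁺]^2/[Cd²⁺]^1.
From E = E° − (0.0592/n) log Q: log Q = (E° − E)·n/0.0592 = (+2.31 − (+2.413))·2/0.0592 = -3.4797.
So 1·log[Cd²⁺] = 2·log(0.001) − log Q = -6.0000 − (-3.4797) = -2.5203; [Cd²⁺] = 10^(-2.5203) ≈ 0.0030 M.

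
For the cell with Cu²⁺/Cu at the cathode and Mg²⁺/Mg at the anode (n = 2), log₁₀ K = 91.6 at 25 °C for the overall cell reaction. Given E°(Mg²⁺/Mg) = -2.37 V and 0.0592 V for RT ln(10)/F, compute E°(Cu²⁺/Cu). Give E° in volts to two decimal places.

+0.34 V

E°cell = (0.0592/n)·log K = (0.0592/2)(91.6) = +2.711 V.
Since Cu²⁺/Cu is the cathode and Mg²⁺/Mg the anode, E°cell = E°(Cu²⁺/Cu) − E°(Mg²⁺/Mg).
So E°(Cu²⁺/Cu) = E°cell + E°(Mg²⁺/Mg) = +2.711 + (-2.37) = +0.34 V.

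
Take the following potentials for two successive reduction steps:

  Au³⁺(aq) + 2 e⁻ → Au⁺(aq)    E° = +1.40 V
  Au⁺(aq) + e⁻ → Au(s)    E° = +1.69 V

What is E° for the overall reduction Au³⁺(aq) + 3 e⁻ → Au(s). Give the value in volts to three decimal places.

+1.497 V

Adding the free-energy changes (−nFE°) of the two steps gives −n₃FE°₃ = −n₁FE°₁ − n₂FE°₂.
E°₃ = (2×+1.40 + 1×+1.69) / 3 = (+4.490) / 3 = +1.497 V.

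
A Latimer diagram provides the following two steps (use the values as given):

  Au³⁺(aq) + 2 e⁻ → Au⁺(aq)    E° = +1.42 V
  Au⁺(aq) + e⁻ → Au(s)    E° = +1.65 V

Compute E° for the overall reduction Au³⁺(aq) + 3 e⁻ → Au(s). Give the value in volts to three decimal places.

Standard free energies of sequential steps add: ΔG°₃ = ΔG°₁ + ΔG°₂, so n₃E°₃ = n₁E°₁ + n₂E°₂.
E°₃ = (2×+1.42 + 1×+1.65) / 3 = (+4.490) / 3 = +1.497 V.

+1.497 V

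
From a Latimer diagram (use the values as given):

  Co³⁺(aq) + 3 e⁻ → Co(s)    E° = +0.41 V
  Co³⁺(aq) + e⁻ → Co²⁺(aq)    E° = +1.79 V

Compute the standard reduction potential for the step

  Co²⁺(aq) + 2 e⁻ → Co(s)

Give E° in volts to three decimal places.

Sequential free energies add, so n₃E°₃ = n₁E°₁ + n₂E°₂.
With n₃ = 3, and the known step contributing 1×(+1.79) V, the unknown satisfies 2·E° = 3×(+0.41) − 1×(+1.79) = -0.560.
E° = -0.560 / 2 = -0.280 V.

-0.280 V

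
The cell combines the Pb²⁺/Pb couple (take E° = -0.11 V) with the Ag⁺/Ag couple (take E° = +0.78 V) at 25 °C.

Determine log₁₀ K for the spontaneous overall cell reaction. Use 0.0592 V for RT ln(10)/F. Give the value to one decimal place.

Cathode: Ag⁺/Ag; anode: Pb²⁺/Pb. E°cell = +0.89 V, n = 2.
log K = nE°cell / 0.0592 = (2)(+0.89) / 0.0592 = 30.1.

30.1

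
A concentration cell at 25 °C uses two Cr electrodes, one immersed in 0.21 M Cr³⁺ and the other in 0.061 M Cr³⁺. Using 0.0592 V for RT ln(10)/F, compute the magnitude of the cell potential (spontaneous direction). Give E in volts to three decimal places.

For a concentration cell E°cell = 0. The 0.21 M side is the cathode (reduction is favoured where [Cr³⁺] is higher).
With n = 3, E = −(0.0592/3) log([Cr³⁺]ₐₙ/[Cr³⁺]꜀ₐₜ) = −(0.0592/3) log(0.061/0.21) = −(0.0592/3)(-0.537) = +0.011 V.

+0.011 V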